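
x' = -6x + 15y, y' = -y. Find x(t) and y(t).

x(t) = 3C_1e^(-t) - C_2e^(-6t), y(t) = C_1e^(-t)

Coefficient matrix A = [[-6, 15], [0, -1]].
Characteristic polynomial det(A - λI) = λ^2 + 7λ + 6 = 0.
Eigenvalues λ = -1, -6.
For λ=-1: (A-λI) row 1 is [-5, 15], so an eigenvector is (3, 1).
For λ=-6: (A-λI) row 1 is [0, 15], so an eigenvector is (-1, 0).
General solution: C_1e^(-t)(3,1) + C_2e^(-6t)(-1,0).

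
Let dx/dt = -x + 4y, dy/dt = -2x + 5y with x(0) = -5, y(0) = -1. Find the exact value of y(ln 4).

A = [[-1,4],[-2,5]]; eigenvalues λ = 3, 1.
Eigenvectors: (1,1) for λ=3, (2,1) for λ=1.
From the initial condition, c_1 = 3, c_2 = -4.
y(ln 4) = (3)(4^3)(1) + (-4)(4^1)(1) = 176.

176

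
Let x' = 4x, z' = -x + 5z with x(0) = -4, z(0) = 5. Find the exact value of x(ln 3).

-324

A = [[4,0],[-1,5]]; eigenvalues λ = 4, 5.
Eigenvectors: (1,1) for λ=4, (0,-1) for λ=5.
From the initial condition, c_1 = -4, c_2 = -9.
x(ln 3) = (-4)(3^4)(1) + (-9)(3^5)(0) = -324.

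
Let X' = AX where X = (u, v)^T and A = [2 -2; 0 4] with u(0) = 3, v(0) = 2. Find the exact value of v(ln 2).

32

A = [[2,-2],[0,4]]; eigenvalues λ = 4, 2.
Eigenvectors: (1,-1) for λ=4, (-1,0) for λ=2.
From the initial condition, c_1 = -2, c_2 = -5.
v(ln 2) = (-2)(2^4)(-1) + (-5)(2^2)(0) = 32.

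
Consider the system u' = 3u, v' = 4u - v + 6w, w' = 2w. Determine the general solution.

u(t) = C_1e^(3t), v(t) = C_1e^(3t) + 2C_2e^(2t) + C_3e^(-t), w(t) = C_2e^(2t)

Coefficient matrix A = [[3, 0, 0], [4, -1, 6], [0, 0, 2]].
det(A - λI) = 0 gives eigenvalues λ = 3, 2, -1.
For λ=3: eigenvector (1,1,0).
For λ=2: eigenvector (0,2,1).
For λ=-1: eigenvector (0,1,0).
General solution: C_1e^(3t)(1,1,0) + C_2e^(2t)(0,2,1) + C_3e^(-t)(0,1,0).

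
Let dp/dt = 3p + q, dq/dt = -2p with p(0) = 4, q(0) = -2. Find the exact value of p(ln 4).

88

A = [[3,1],[-2,0]]; eigenvalues λ = 2, 1.
Eigenvectors: (1,-1) for λ=2, (-1,2) for λ=1.
From the initial condition, c_1 = 6, c_2 = 2.
p(ln 4) = (6)(4^2)(1) + (2)(4^1)(-1) = 88.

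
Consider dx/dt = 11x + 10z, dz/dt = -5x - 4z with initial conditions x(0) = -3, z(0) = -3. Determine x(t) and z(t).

Coefficient matrix A = [[11, 10], [-5, -4]].
Characteristic polynomial det(A - λI) = λ^2 - 7λ + 6 = 0.
Eigenvalues λ = 6, 1.
For λ=6: (A-λI) row 1 is [5, 10], so an eigenvector is (-2, 1).
For λ=1: (A-λI) row 1 is [10, 10], so an eigenvector is (1, -1).
General solution: C_1e^(6t)(-2,1) + C_2e^(t)(1,-1).
Applying x(0)=-3, z(0)=-3 gives C_1=6, C_2=9.

x(t) = -12e^(6t) + 9e^(t), z(t) = 6e^(6t) - 9e^(t)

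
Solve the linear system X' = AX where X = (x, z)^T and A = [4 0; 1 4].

x(t) = K_2e^(4t), z(t) = K_1e^(4t) + K_2te^(4t) - K_2e^(4t)

Coefficient matrix A = [[4, 0], [1, 4]].
Characteristic polynomial det(A - λI) = λ^2 - 8λ + 16 = 0.
Single eigenvalue λ = 4 with algebraic multiplicity 2.
Eigenvector v = (0,1); generalized eigenvector w with (A-λI)w=v is (1,-1).
General solution: e^(4t)[K_1·v + K_2·(t·v + w)].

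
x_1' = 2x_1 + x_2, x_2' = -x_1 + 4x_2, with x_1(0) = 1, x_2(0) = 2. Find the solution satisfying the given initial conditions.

Coefficient matrix A = [[2, 1], [-1, 4]].
Characteristic polynomial det(A - λI) = λ^2 - 6λ + 9 = 0.
Single eigenvalue λ = 3 with algebraic multiplicity 2.
Eigenvector v = (-1,-1); generalized eigenvector w with (A-λI)w=v is (3,2).
General solution: e^(3t)[C_1·v + C_2·(t·v + w)].
Applying x_1(0)=1, x_2(0)=2 gives C_1=-4, C_2=-1.

x_1(t) = te^(3t) + e^(3t), x_2(t) = te^(3t) + 2e^(3t)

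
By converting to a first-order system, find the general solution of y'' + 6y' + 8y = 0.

y(t) = K_1e^(-4t) + K_2e^(-2t)

Let x_1 = y, x_2 = y'. Then x_1' = x_2 and x_2' = -8x_1 - 6x_2.
A = [[0,1],[-8,-6]]; det(A-λI) = λ^2 + 6λ + 8.
Eigenvalues λ = -4, -2 with eigenvectors (1,-4), (1,-2).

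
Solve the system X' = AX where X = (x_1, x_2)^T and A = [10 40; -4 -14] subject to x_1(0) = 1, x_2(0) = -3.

x_1(t) = -27e^(-2t)sin(4t) + e^(-2t)cos(4t), x_2(t) = 8e^(-2t)sin(4t) - 3e^(-2t)cos(4t)

Coefficient matrix A = [[10, 40], [-4, -14]].
Characteristic polynomial det(A - λI) = λ^2 + 4λ + 20 = 0.
Eigenvalues λ = -2 ± 4i (complex conjugate pair).
For λ=-2+4i: an eigenvector is (-3,1) - i(1,0) = (-3 - i, 1).
A real fundamental pair from Re and Im of e^((-2+4i)t)v: X_1 = e^(-2t)(cos(4t)·(-3,1) + sin(4t)·(1,0)), X_2 = e^(-2t)(sin(4t)·(-3,1) - cos(4t)·(1,0)).
General solution: c_1X_1 + c_2X_2.
Applying x_1(0)=1, x_2(0)=-3 gives c_1=-3, c_2=8.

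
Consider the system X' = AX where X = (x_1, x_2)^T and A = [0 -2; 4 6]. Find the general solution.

Coefficient matrix A = [[0, -2], [4, 6]].
Characteristic polynomial det(A - λI) = λ^2 - 6λ + 8 = 0.
Eigenvalues λ = 4, 2.
For λ=4: (A-λI) row 1 is [-4, -2], so an eigenvector is (-1, 2).
For λ=2: (A-λI) row 1 is [-2, -2], so an eigenvector is (1, -1).
General solution: C_1e^(4t)(-1,2) + C_2e^(2t)(1,-1).

x_1(t) = -C_1e^(4t) + C_2e^(2t), x_2(t) = 2C_1e^(4t) - C_2e^(2t)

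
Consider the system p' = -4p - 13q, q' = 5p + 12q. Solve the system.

p(t) = -3C_1e^(4t)sin(t) + 2C_1e^(4t)cos(t) + 2C_2e^(4t)sin(t) + 3C_2e^(4t)cos(t), q(t) = 2C_1e^(4t)sin(t) - C_1e^(4t)cos(t) - C_2e^(4t)sin(t) - 2C_2e^(4t)cos(t)

Coefficient matrix A = [[-4, -13], [5, 12]].
Characteristic polynomial det(A - λI) = λ^2 - 8λ + 17 = 0.
Eigenvalues λ = 4 ± i (complex conjugate pair).
For λ=4+i: an eigenvector is (2,-1) - i(-3,2) = (2 + 3i, -1 - 2i).
A real fundamental pair from Re and Im of e^((4+i)t)v: X_1 = e^(4t)(cos(t)·(2,-1) + sin(t)·(-3,2)), X_2 = e^(4t)(sin(t)·(2,-1) - cos(t)·(-3,2)).
General solution: C_1X_1 + C_2X_2.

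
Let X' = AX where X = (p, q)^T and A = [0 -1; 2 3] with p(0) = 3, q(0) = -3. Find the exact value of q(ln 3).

A = [[0,-1],[2,3]]; eigenvalues λ = 1, 2.
Eigenvectors: (1,-1) for λ=1, (-1,2) for λ=2.
From the initial condition, c_1 = 3, c_2 = 0.
q(ln 3) = (3)(3^1)(-1) + (0)(3^2)(2) = -9.

-9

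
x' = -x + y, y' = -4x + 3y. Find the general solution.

x(t) = -C_1e^(t) - C_2te^(t) + C_2e^(t), y(t) = -2C_1e^(t) - 2C_2te^(t) + C_2e^(t)

Coefficient matrix A = [[-1, 1], [-4, 3]].
Characteristic polynomial det(A - λI) = λ^2 - 2λ + 1 = 0.
Single eigenvalue λ = 1 with algebraic multiplicity 2.
Eigenvector v = (-1,-2); generalized eigenvector w with (A-λI)w=v is (1,1).
General solution: e^(t)[C_1·v + C_2·(t·v + w)].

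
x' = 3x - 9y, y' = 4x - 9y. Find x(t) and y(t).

Coefficient matrix A = [[3, -9], [4, -9]].
Characteristic polynomial det(A - λI) = λ^2 + 6λ + 9 = 0.
Single eigenvalue λ = -3 with algebraic multiplicity 2.
Eigenvector v = (-3,-2); generalized eigenvector w with (A-λI)w=v is (-2,-1).
General solution: e^(-3t)[c_1·v + c_2·(t·v + w)].

x(t) = -3c_1e^(-3t) - 3c_2te^(-3t) - 2c_2e^(-3t), y(t) = -2c_1e^(-3t) - 2c_2te^(-3t) - c_2e^(-3t)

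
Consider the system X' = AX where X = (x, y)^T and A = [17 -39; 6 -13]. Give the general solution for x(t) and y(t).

Coefficient matrix A = [[17, -39], [6, -13]].
Characteristic polynomial det(A - λI) = λ^2 - 4λ + 13 = 0.
Eigenvalues λ = 2 ± 3i (complex conjugate pair).
For λ=2+3i: an eigenvector is (-2,-1) - i(3,1) = (-2 - 3i, -1 - i).
A real fundamental pair from Re and Im of e^((2+3i)t)v: X_1 = e^(2t)(cos(3t)·(-2,-1) + sin(3t)·(3,1)), X_2 = e^(2t)(sin(3t)·(-2,-1) - cos(3t)·(3,1)).
General solution: C_1X_1 + C_2X_2.

x(t) = 3C_1e^(2t)sin(3t) - 2C_1e^(2t)cos(3t) - 2C_2e^(2t)sin(3t) - 3C_2e^(2t)cos(3t), y(t) = C_1e^(2t)sin(3t) - C_1e^(2t)cos(3t) - C_2e^(2t)sin(3t) - C_2e^(2t)cos(3t)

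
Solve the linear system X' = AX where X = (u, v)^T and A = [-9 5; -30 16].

u(t) = -c_1e^(6t) + c_2e^(t), v(t) = -3c_1e^(6t) + 2c_2e^(t)

Coefficient matrix A = [[-9, 5], [-30, 16]].
Characteristic polynomial det(A - λI) = λ^2 - 7λ + 6 = 0.
Eigenvalues λ = 6, 1.
For λ=6: (A-λI) row 1 is [-15, 5], so an eigenvector is (-1, -3).
For λ=1: (A-λI) row 1 is [-10, 5], so an eigenvector is (1, 2).
General solution: c_1e^(6t)(-1,-3) + c_2e^(t)(1,2).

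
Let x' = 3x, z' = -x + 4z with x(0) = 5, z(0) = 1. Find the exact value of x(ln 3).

135

A = [[3,0],[-1,4]]; eigenvalues λ = 4, 3.
Eigenvectors: (0,-1) for λ=4, (1,1) for λ=3.
From the initial condition, c_1 = 4, c_2 = 5.
x(ln 3) = (4)(3^4)(0) + (5)(3^3)(1) = 135.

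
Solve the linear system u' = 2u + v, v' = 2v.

u(t) = -K_1e^(2t) - K_2te^(2t) + K_2e^(2t), v(t) = -K_2e^(2t)

Coefficient matrix A = [[2, 1], [0, 2]].
Characteristic polynomial det(A - λI) = λ^2 - 4λ + 4 = 0.
Single eigenvalue λ = 2 with algebraic multiplicity 2.
Eigenvector v = (-1,0); generalized eigenvector w with (A-λI)w=v is (1,-1).
General solution: e^(2t)[K_1·v + K_2·(t·v + w)].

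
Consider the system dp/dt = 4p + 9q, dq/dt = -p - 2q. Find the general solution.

Coefficient matrix A = [[4, 9], [-1, -2]].
Characteristic polynomial det(A - λI) = λ^2 - 2λ + 1 = 0.
Single eigenvalue λ = 1 with algebraic multiplicity 2.
Eigenvector v = (-3,1); generalized eigenvector w with (A-λI)w=v is (-1,0).
General solution: e^(t)[C_1·v + C_2·(t·v + w)].

p(t) = -3C_1e^(t) - 3C_2te^(t) - C_2e^(t), q(t) = C_1e^(t) + C_2te^(t)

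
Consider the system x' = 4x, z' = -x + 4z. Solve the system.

Coefficient matrix A = [[4, 0], [-1, 4]].
Characteristic polynomial det(A - λI) = λ^2 - 8λ + 16 = 0.
Single eigenvalue λ = 4 with algebraic multiplicity 2.
Eigenvector v = (0,-1); generalized eigenvector w with (A-λI)w=v is (1,-1).
General solution: e^(4t)[C_1·v + C_2·(t·v + w)].

x(t) = C_2e^(4t), z(t) = -C_1e^(4t) - C_2te^(4t) - C_2e^(4t)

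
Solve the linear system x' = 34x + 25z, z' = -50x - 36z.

Coefficient matrix A = [[34, 25], [-50, -36]].
Characteristic polynomial det(A - λI) = λ^2 + 2λ + 26 = 0.
Eigenvalues λ = -1 ± 5i (complex conjugate pair).
For λ=-1+5i: an eigenvector is (1,-1) - i(2,-3) = (1 - 2i, -1 + 3i).
A real fundamental pair from Re and Im of e^((-1+5i)t)v: X_1 = e^(-t)(cos(5t)·(1,-1) + sin(5t)·(2,-3)), X_2 = e^(-t)(sin(5t)·(1,-1) - cos(5t)·(2,-3)).
General solution: c_1X_1 + c_2X_2.

x(t) = 2c_1e^(-t)sin(5t) + c_1e^(-t)cos(5t) + c_2e^(-t)sin(5t) - 2c_2e^(-t)cos(5t), z(t) = -3c_1e^(-t)sin(5t) - c_1e^(-t)cos(5t) - c_2e^(-t)sin(5t) + 3c_2e^(-t)cos(5t)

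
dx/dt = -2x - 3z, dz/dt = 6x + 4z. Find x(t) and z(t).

x(t) = -K_1e^(t)sin(3t) + K_2e^(t)cos(3t), z(t) = K_1e^(t)sin(3t) + K_1e^(t)cos(3t) + K_2e^(t)sin(3t) - K_2e^(t)cos(3t)

Coefficient matrix A = [[-2, -3], [6, 4]].
Characteristic polynomial det(A - λI) = λ^2 - 2λ + 10 = 0.
Eigenvalues λ = 1 ± 3i (complex conjugate pair).
For λ=1+3i: an eigenvector is (0,1) - i(-1,1) = (0 + i, 1 - i).
A real fundamental pair from Re and Im of e^((1+3i)t)v: X_1 = e^(t)(cos(3t)·(0,1) + sin(3t)·(-1,1)), X_2 = e^(t)(sin(3t)·(0,1) - cos(3t)·(-1,1)).
General solution: K_1X_1 + K_2X_2.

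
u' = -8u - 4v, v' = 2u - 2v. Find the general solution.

u(t) = C_1e^(-4t) + 2C_2e^(-6t), v(t) = -C_1e^(-4t) - C_2e^(-6t)

Coefficient matrix A = [[-8, -4], [2, -2]].
Characteristic polynomial det(A - λI) = λ^2 + 10λ + 24 = 0.
Eigenvalues λ = -4, -6.
For λ=-4: (A-λI) row 1 is [-4, -4], so an eigenvector is (1, -1).
For λ=-6: (A-λI) row 1 is [-2, -4], so an eigenvector is (2, -1).
General solution: C_1e^(-4t)(1,-1) + C_2e^(-6t)(2,-1).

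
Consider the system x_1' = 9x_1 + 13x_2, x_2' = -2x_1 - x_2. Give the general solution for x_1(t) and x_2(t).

x_1(t) = 3K_1e^(4t)sin(t) - 2K_1e^(4t)cos(t) - 2K_2e^(4t)sin(t) - 3K_2e^(4t)cos(t), x_2(t) = -K_1e^(4t)sin(t) + K_1e^(4t)cos(t) + K_2e^(4t)sin(t) + K_2e^(4t)cos(t)

Coefficient matrix A = [[9, 13], [-2, -1]].
Characteristic polynomial det(A - λI) = λ^2 - 8λ + 17 = 0.
Eigenvalues λ = 4 ± i (complex conjugate pair).
For λ=4+i: an eigenvector is (-2,1) - i(3,-1) = (-2 - 3i, 1 + i).
A real fundamental pair from Re and Im of e^((4+i)t)v: X_1 = e^(4t)(cos(t)·(-2,1) + sin(t)·(3,-1)), X_2 = e^(4t)(sin(t)·(-2,1) - cos(t)·(3,-1)).
General solution: K_1X_1 + K_2X_2.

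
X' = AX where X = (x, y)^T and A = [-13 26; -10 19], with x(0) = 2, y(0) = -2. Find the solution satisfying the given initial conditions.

x(t) = -42e^(3t)sin(2t) + 2e^(3t)cos(2t), y(t) = -26e^(3t)sin(2t) - 2e^(3t)cos(2t)

Coefficient matrix A = [[-13, 26], [-10, 19]].
Characteristic polynomial det(A - λI) = λ^2 - 6λ + 13 = 0.
Eigenvalues λ = 3 ± 2i (complex conjugate pair).
For λ=3+2i: an eigenvector is (2,1) - i(-3,-2) = (2 + 3i, 1 + 2i).
A real fundamental pair from Re and Im of e^((3+2i)t)v: X_1 = e^(3t)(cos(2t)·(2,1) + sin(2t)·(-3,-2)), X_2 = e^(3t)(sin(2t)·(2,1) - cos(2t)·(-3,-2)).
General solution: C_1X_1 + C_2X_2.
Applying x(0)=2, y(0)=-2 gives C_1=10, C_2=-6.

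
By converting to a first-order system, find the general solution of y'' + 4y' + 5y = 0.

Let x_1 = y, x_2 = y'. Then x_1' = x_2 and x_2' = -5x_1 - 4x_2.
A = [[0,1],[-5,-4]]; det(A-λI) = λ^2 + 4λ + 5.
Eigenvalues λ = -2 ± i.

y(t) = K_1e^(-2t)cos(t) + K_2e^(-2t)sin(t)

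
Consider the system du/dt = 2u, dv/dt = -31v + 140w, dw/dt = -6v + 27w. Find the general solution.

u(t) = C_3e^(2t), v(t) = 14C_1e^(-t) + 5C_2e^(-3t), w(t) = 3C_1e^(-t) + C_2e^(-3t)

Coefficient matrix A = [[2, 0, 0], [0, -31, 140], [0, -6, 27]].
det(A - λI) = 0 gives eigenvalues λ = -1, -3, 2.
For λ=-1: eigenvector (0,14,3).
For λ=-3: eigenvector (0,5,1).
For λ=2: eigenvector (1,0,0).
General solution: C_1e^(-t)(0,14,3) + C_2e^(-3t)(0,5,1) + C_3e^(2t)(1,0,0).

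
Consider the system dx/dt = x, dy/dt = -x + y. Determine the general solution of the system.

x(t) = -c_2e^(t), y(t) = c_1e^(t) + c_2te^(t) - c_2e^(t)

Coefficient matrix A = [[1, 0], [-1, 1]].
Characteristic polynomial det(A - λI) = λ^2 - 2λ + 1 = 0.
Single eigenvalue λ = 1 with algebraic multiplicity 2.
Eigenvector v = (0,1); generalized eigenvector w with (A-λI)w=v is (-1,-1).
General solution: e^(t)[c_1·v + c_2·(t·v + w)].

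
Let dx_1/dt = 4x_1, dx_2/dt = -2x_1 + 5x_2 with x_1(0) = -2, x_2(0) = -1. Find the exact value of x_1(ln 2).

-32

A = [[4,0],[-2,5]]; eigenvalues λ = 4, 5.
Eigenvectors: (1,2) for λ=4, (0,-1) for λ=5.
From the initial condition, c_1 = -2, c_2 = -3.
x_1(ln 2) = (-2)(2^4)(1) + (-3)(2^5)(0) = -32.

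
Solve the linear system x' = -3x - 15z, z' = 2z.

Coefficient matrix A = [[-3, -15], [0, 2]].
Characteristic polynomial det(A - λI) = λ^2 + λ - 6 = 0.
Eigenvalues λ = 2, -3.
For λ=2: (A-λI) row 1 is [-5, -15], so an eigenvector is (-3, 1).
For λ=-3: (A-λI) row 1 is [0, -15], so an eigenvector is (1, 0).
General solution: c_1e^(2t)(-3,1) + c_2e^(-3t)(1,0).

x(t) = -3c_1e^(2t) + c_2e^(-3t), z(t) = c_1e^(2t)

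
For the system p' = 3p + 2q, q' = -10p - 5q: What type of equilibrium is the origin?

stable spiral

A = [[3,2],[-10,-5]]; det(A-λI) = λ^2 + 2λ + 5.
λ = -1 ± 2i: negative real part.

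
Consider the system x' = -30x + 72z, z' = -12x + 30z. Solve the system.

x(t) = -3c_1e^(-6t) - 2c_2e^(6t), z(t) = -c_1e^(-6t) - c_2e^(6t)

Coefficient matrix A = [[-30, 72], [-12, 30]].
Characteristic polynomial det(A - λI) = λ^2 - 36 = 0.
Eigenvalues λ = -6, 6.
For λ=-6: (A-λI) row 1 is [-24, 72], so an eigenvector is (-3, -1).
For λ=6: (A-λI) row 1 is [-36, 72], so an eigenvector is (-2, -1).
General solution: c_1e^(-6t)(-3,-1) + c_2e^(6t)(-2,-1).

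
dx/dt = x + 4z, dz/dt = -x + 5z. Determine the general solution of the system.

Coefficient matrix A = [[1, 4], [-1, 5]].
Characteristic polynomial det(A - λI) = λ^2 - 6λ + 9 = 0.
Single eigenvalue λ = 3 with algebraic multiplicity 2.
Eigenvector v = (-2,-1); generalized eigenvector w with (A-λI)w=v is (-1,-1).
General solution: e^(3t)[K_1·v + K_2·(t·v + w)].

x(t) = -2K_1e^(3t) - 2K_2te^(3t) - K_2e^(3t), z(t) = -K_1e^(3t) - K_2te^(3t) - K_2e^(3t)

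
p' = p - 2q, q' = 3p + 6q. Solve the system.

Coefficient matrix A = [[1, -2], [3, 6]].
Characteristic polynomial det(A - λI) = λ^2 - 7λ + 12 = 0.
Eigenvalues λ = 4, 3.
For λ=4: (A-λI) row 1 is [-3, -2], so an eigenvector is (-2, 3).
For λ=3: (A-λI) row 1 is [-2, -2], so an eigenvector is (1, -1).
General solution: c_1e^(4t)(-2,3) + c_2e^(3t)(1,-1).

p(t) = -2c_1e^(4t) + c_2e^(3t), q(t) = 3c_1e^(4t) - c_2e^(3t)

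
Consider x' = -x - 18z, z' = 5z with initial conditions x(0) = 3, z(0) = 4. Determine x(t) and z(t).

x(t) = -12e^(5t) + 15e^(-t), z(t) = 4e^(5t)

Coefficient matrix A = [[-1, -18], [0, 5]].
Characteristic polynomial det(A - λI) = λ^2 - 4λ - 5 = 0.
Eigenvalues λ = 5, -1.
For λ=5: (A-λI) row 1 is [-6, -18], so an eigenvector is (3, -1).
For λ=-1: (A-λI) row 1 is [0, -18], so an eigenvector is (1, 0).
General solution: C_1e^(5t)(3,-1) + C_2e^(-t)(1,0).
Applying x(0)=3, z(0)=4 gives C_1=-4, C_2=15.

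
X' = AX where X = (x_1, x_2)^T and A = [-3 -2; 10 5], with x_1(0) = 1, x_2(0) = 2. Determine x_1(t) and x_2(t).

Coefficient matrix A = [[-3, -2], [10, 5]].
Characteristic polynomial det(A - λI) = λ^2 - 2λ + 5 = 0.
Eigenvalues λ = 1 ± 2i (complex conjugate pair).
For λ=1+2i: an eigenvector is (0,-1) - i(1,-2) = (0 - i, -1 + 2i).
A real fundamental pair from Re and Im of e^((1+2i)t)v: X_1 = e^(t)(cos(2t)·(0,-1) + sin(2t)·(1,-2)), X_2 = e^(t)(sin(2t)·(0,-1) - cos(2t)·(1,-2)).
General solution: C_1X_1 + C_2X_2.
Applying x_1(0)=1, x_2(0)=2 gives C_1=-4, C_2=-1.

x_1(t) = -4e^(t)sin(2t) + e^(t)cos(2t), x_2(t) = 9e^(t)sin(2t) + 2e^(t)cos(2t)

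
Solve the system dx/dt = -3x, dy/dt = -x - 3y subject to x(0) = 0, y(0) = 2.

Coefficient matrix A = [[-3, 0], [-1, -3]].
Characteristic polynomial det(A - λI) = λ^2 + 6λ + 9 = 0.
Single eigenvalue λ = -3 with algebraic multiplicity 2.
Eigenvector v = (0,1); generalized eigenvector w with (A-λI)w=v is (-1,-1).
General solution: e^(-3t)[c_1·v + c_2·(t·v + w)].
Applying x(0)=0, y(0)=2 gives c_1=2, c_2=0.

x(t) = 0, y(t) = 2e^(-3t)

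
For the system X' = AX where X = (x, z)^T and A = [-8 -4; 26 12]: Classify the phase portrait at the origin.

unstable spiral

A = [[-8,-4],[26,12]]; det(A-λI) = λ^2 - 4λ + 8.
λ = 2 ± 2i: positive real part.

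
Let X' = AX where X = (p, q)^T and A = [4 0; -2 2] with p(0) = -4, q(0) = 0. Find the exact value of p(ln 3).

-324

A = [[4,0],[-2,2]]; eigenvalues λ = 4, 2.
Eigenvectors: (1,-1) for λ=4, (0,1) for λ=2.
From the initial condition, c_1 = -4, c_2 = -4.
p(ln 3) = (-4)(3^4)(1) + (-4)(3^2)(0) = -324.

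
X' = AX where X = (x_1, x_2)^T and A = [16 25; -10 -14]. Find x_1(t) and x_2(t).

Coefficient matrix A = [[16, 25], [-10, -14]].
Characteristic polynomial det(A - λI) = λ^2 - 2λ + 26 = 0.
Eigenvalues λ = 1 ± 5i (complex conjugate pair).
For λ=1+5i: an eigenvector is (-1,1) - i(2,-1) = (-1 - 2i, 1 + i).
A real fundamental pair from Re and Im of e^((1+5i)t)v: X_1 = e^(t)(cos(5t)·(-1,1) + sin(5t)·(2,-1)), X_2 = e^(t)(sin(5t)·(-1,1) - cos(5t)·(2,-1)).
General solution: c_1X_1 + c_2X_2.

x_1(t) = 2c_1e^(t)sin(5t) - c_1e^(t)cos(5t) - c_2e^(t)sin(5t) - 2c_2e^(t)cos(5t), x_2(t) = -c_1e^(t)sin(5t) + c_1e^(t)cos(5t) + c_2e^(t)sin(5t) + c_2e^(t)cos(5t)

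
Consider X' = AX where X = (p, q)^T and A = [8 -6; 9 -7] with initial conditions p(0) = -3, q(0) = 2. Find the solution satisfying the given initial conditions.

Coefficient matrix A = [[8, -6], [9, -7]].
Characteristic polynomial det(A - λI) = λ^2 - λ - 2 = 0.
Eigenvalues λ = -1, 2.
For λ=-1: (A-λI) row 1 is [9, -6], so an eigenvector is (-2, -3).
For λ=2: (A-λI) row 1 is [6, -6], so an eigenvector is (-1, -1).
General solution: C_1e^(-t)(-2,-3) + C_2e^(2t)(-1,-1).
Applying p(0)=-3, q(0)=2 gives C_1=-5, C_2=13.

p(t) = -13e^(2t) + 10e^(-t), q(t) = -13e^(2t) + 15e^(-t)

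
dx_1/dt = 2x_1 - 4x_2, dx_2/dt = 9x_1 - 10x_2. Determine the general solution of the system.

x_1(t) = -2K_1e^(-4t) - 2K_2te^(-4t) + K_2e^(-4t), x_2(t) = -3K_1e^(-4t) - 3K_2te^(-4t) + 2K_2e^(-4t)

Coefficient matrix A = [[2, -4], [9, -10]].
Characteristic polynomial det(A - λI) = λ^2 + 8λ + 16 = 0.
Single eigenvalue λ = -4 with algebraic multiplicity 2.
Eigenvector v = (-2,-3); generalized eigenvector w with (A-λI)w=v is (1,2).
General solution: e^(-4t)[K_1·v + K_2·(t·v + w)].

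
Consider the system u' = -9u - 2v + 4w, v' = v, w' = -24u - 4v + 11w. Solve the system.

Coefficient matrix A = [[-9, -2, 4], [0, 1, 0], [-24, -4, 11]].
det(A - λI) = 0 gives eigenvalues λ = -1, 3, 1.
For λ=-1: eigenvector (1,0,2).
For λ=3: eigenvector (1,0,3).
For λ=1: eigenvector (-1,1,-2).
General solution: C_1e^(-t)(1,0,2) + C_2e^(3t)(1,0,3) + C_3e^(t)(-1,1,-2).

u(t) = C_1e^(-t) + C_2e^(3t) - C_3e^(t), v(t) = C_3e^(t), w(t) = 2C_1e^(-t) + 3C_2e^(3t) - 2C_3e^(t)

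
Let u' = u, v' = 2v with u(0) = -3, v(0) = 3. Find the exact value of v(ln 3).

A = [[1,0],[0,2]]; eigenvalues λ = 2, 1.
Eigenvectors: (0,1) for λ=2, (-1,0) for λ=1.
From the initial condition, c_1 = 3, c_2 = 3.
v(ln 3) = (3)(3^2)(1) + (3)(3^1)(0) = 27.

27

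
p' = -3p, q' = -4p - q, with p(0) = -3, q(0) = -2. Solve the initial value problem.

p(t) = -3e^(-3t), q(t) = 4e^(-t) - 6e^(-3t)

Coefficient matrix A = [[-3, 0], [-4, -1]].
Characteristic polynomial det(A - λI) = λ^2 + 4λ + 3 = 0.
Eigenvalues λ = -1, -3.
For λ=-1: (A-λI) row 1 is [-2, 0], so an eigenvector is (0, -1).
For λ=-3: (A-λI) row 2 is [-4, 2], so an eigenvector is (-1, -2).
General solution: C_1e^(-t)(0,-1) + C_2e^(-3t)(-1,-2).
Applying p(0)=-3, q(0)=-2 gives C_1=-4, C_2=3.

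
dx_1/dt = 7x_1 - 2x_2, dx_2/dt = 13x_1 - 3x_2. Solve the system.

Coefficient matrix A = [[7, -2], [13, -3]].
Characteristic polynomial det(A - λI) = λ^2 - 4λ + 5 = 0.
Eigenvalues λ = 2 ± i (complex conjugate pair).
For λ=2+i: an eigenvector is (-1,-3) - i(1,2) = (-1 - i, -3 - 2i).
A real fundamental pair from Re and Im of e^((2+i)t)v: X_1 = e^(2t)(cos(t)·(-1,-3) + sin(t)·(1,2)), X_2 = e^(2t)(sin(t)·(-1,-3) - cos(t)·(1,2)).
General solution: C_1X_1 + C_2X_2.

x_1(t) = C_1e^(2t)sin(t) - C_1e^(2t)cos(t) - C_2e^(2t)sin(t) - C_2e^(2t)cos(t), x_2(t) = 2C_1e^(2t)sin(t) - 3C_1e^(2t)cos(t) - 3C_2e^(2t)sin(t) - 2C_2e^(2t)cos(t)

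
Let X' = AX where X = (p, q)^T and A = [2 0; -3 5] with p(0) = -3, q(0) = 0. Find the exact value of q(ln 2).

A = [[2,0],[-3,5]]; eigenvalues λ = 2, 5.
Eigenvectors: (-1,-1) for λ=2, (0,1) for λ=5.
From the initial condition, c_1 = 3, c_2 = 3.
q(ln 2) = (3)(2^2)(-1) + (3)(2^5)(1) = 84.

84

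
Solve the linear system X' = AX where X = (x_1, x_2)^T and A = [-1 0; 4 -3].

Coefficient matrix A = [[-1, 0], [4, -3]].
Characteristic polynomial det(A - λI) = λ^2 + 4λ + 3 = 0.
Eigenvalues λ = -1, -3.
For λ=-1: (A-λI) row 2 is [4, -2], so an eigenvector is (-1, -2).
For λ=-3: (A-λI) row 1 is [2, 0], so an eigenvector is (0, 1).
General solution: c_1e^(-t)(-1,-2) + c_2e^(-3t)(0,1).

x_1(t) = -c_1e^(-t), x_2(t) = -2c_1e^(-t) + c_2e^(-3t)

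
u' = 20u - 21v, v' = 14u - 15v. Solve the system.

u(t) = 3c_1e^(6t) + c_2e^(-t), v(t) = 2c_1e^(6t) + c_2e^(-t)

Coefficient matrix A = [[20, -21], [14, -15]].
Characteristic polynomial det(A - λI) = λ^2 - 5λ - 6 = 0.
Eigenvalues λ = 6, -1.
For λ=6: (A-λI) row 1 is [14, -21], so an eigenvector is (3, 2).
For λ=-1: (A-λI) row 1 is [21, -21], so an eigenvector is (1, 1).
General solution: c_1e^(6t)(3,2) + c_2e^(-t)(1,1).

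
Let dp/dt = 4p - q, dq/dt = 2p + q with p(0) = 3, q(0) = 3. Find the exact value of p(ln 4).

192

A = [[4,-1],[2,1]]; eigenvalues λ = 3, 2.
Eigenvectors: (-1,-1) for λ=3, (-1,-2) for λ=2.
From the initial condition, c_1 = -3, c_2 = 0.
p(ln 4) = (-3)(4^3)(-1) + (0)(4^2)(-1) = 192.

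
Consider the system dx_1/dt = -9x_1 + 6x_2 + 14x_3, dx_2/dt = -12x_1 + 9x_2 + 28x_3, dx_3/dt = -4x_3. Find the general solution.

Coefficient matrix A = [[-9, 6, 14], [-12, 9, 28], [0, 0, -4]].
det(A - λI) = 0 gives eigenvalues λ = -3, 3, -4.
For λ=-3: eigenvector (-1,-1,0).
For λ=3: eigenvector (1,2,0).
For λ=-4: eigenvector (-2,-4,1).
General solution: c_1e^(-3t)(-1,-1,0) + c_2e^(3t)(1,2,0) + c_3e^(-4t)(-2,-4,1).

x_1(t) = -c_1e^(-3t) + c_2e^(3t) - 2c_3e^(-4t), x_2(t) = -c_1e^(-3t) + 2c_2e^(3t) - 4c_3e^(-4t), x_3(t) = c_3e^(-4t)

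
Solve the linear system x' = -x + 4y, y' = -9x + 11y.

Coefficient matrix A = [[-1, 4], [-9, 11]].
Characteristic polynomial det(A - λI) = λ^2 - 10λ + 25 = 0.
Single eigenvalue λ = 5 with algebraic multiplicity 2.
Eigenvector v = (2,3); generalized eigenvector w with (A-λI)w=v is (1,2).
General solution: e^(5t)[K_1·v + K_2·(t·v + w)].

x(t) = 2K_1e^(5t) + 2K_2te^(5t) + K_2e^(5t), y(t) = 3K_1e^(5t) + 3K_2te^(5t) + 2K_2e^(5t)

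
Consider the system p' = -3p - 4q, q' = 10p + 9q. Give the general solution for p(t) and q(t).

Coefficient matrix A = [[-3, -4], [10, 9]].
Characteristic polynomial det(A - λI) = λ^2 - 6λ + 13 = 0.
Eigenvalues λ = 3 ± 2i (complex conjugate pair).
For λ=3+2i: an eigenvector is (1,-2) - i(1,-1) = (1 - i, -2 + i).
A real fundamental pair from Re and Im of e^((3+2i)t)v: X_1 = e^(3t)(cos(2t)·(1,-2) + sin(2t)·(1,-1)), X_2 = e^(3t)(sin(2t)·(1,-2) - cos(2t)·(1,-1)).
General solution: c_1X_1 + c_2X_2.

p(t) = c_1e^(3t)sin(2t) + c_1e^(3t)cos(2t) + c_2e^(3t)sin(2t) - c_2e^(3t)cos(2t), q(t) = -c_1e^(3t)sin(2t) - 2c_1e^(3t)cos(2t) - 2c_2e^(3t)sin(2t) + c_2e^(3t)cos(2t)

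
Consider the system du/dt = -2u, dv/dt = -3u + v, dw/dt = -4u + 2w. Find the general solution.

Coefficient matrix A = [[-2, 0, 0], [-3, 1, 0], [-4, 0, 2]].
det(A - λI) = 0 gives eigenvalues λ = 1, -2, 2.
For λ=1: eigenvector (0,1,0).
For λ=-2: eigenvector (1,1,1).
For λ=2: eigenvector (0,0,1).
General solution: C_1e^(t)(0,1,0) + C_2e^(-2t)(1,1,1) + C_3e^(2t)(0,0,1).

u(t) = C_2e^(-2t), v(t) = C_1e^(t) + C_2e^(-2t), w(t) = C_2e^(-2t) + C_3e^(2t)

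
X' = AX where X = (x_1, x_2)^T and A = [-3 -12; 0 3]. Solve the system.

x_1(t) = c_1e^(-3t) - 2c_2e^(3t), x_2(t) = c_2e^(3t)

Coefficient matrix A = [[-3, -12], [0, 3]].
Characteristic polynomial det(A - λI) = λ^2 - 9 = 0.
Eigenvalues λ = -3, 3.
For λ=-3: (A-λI) row 1 is [0, -12], so an eigenvector is (1, 0).
For λ=3: (A-λI) row 1 is [-6, -12], so an eigenvector is (-2, 1).
General solution: c_1e^(-3t)(1,0) + c_2e^(3t)(-2,1).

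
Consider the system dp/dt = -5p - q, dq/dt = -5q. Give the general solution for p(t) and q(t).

p(t) = -c_1e^(-5t) - c_2te^(-5t) + c_2e^(-5t), q(t) = c_2e^(-5t)

Coefficient matrix A = [[-5, -1], [0, -5]].
Characteristic polynomial det(A - λI) = λ^2 + 10λ + 25 = 0.
Single eigenvalue λ = -5 with algebraic multiplicity 2.
Eigenvector v = (-1,0); generalized eigenvector w with (A-λI)w=v is (1,1).
General solution: e^(-5t)[c_1·v + c_2·(t·v + w)].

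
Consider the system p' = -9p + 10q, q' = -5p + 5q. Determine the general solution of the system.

p(t) = -3c_1e^(-2t)sin(t) - c_1e^(-2t)cos(t) - c_2e^(-2t)sin(t) + 3c_2e^(-2t)cos(t), q(t) = -2c_1e^(-2t)sin(t) - c_1e^(-2t)cos(t) - c_2e^(-2t)sin(t) + 2c_2e^(-2t)cos(t)

Coefficient matrix A = [[-9, 10], [-5, 5]].
Characteristic polynomial det(A - λI) = λ^2 + 4λ + 5 = 0.
Eigenvalues λ = -2 ± i (complex conjugate pair).
For λ=-2+i: an eigenvector is (-1,-1) - i(-3,-2) = (-1 + 3i, -1 + 2i).
A real fundamental pair from Re and Im of e^((-2+i)t)v: X_1 = e^(-2t)(cos(t)·(-1,-1) + sin(t)·(-3,-2)), X_2 = e^(-2t)(sin(t)·(-1,-1) - cos(t)·(-3,-2)).
General solution: c_1X_1 + c_2X_2.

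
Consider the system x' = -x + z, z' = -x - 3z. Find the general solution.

x(t) = K_1e^(-2t) + K_2te^(-2t) + K_2e^(-2t), z(t) = -K_1e^(-2t) - K_2te^(-2t)

Coefficient matrix A = [[-1, 1], [-1, -3]].
Characteristic polynomial det(A - λI) = λ^2 + 4λ + 4 = 0.
Single eigenvalue λ = -2 with algebraic multiplicity 2.
Eigenvector v = (1,-1); generalized eigenvector w with (A-λI)w=v is (1,0).
General solution: e^(-2t)[K_1·v + K_2·(t·v + w)].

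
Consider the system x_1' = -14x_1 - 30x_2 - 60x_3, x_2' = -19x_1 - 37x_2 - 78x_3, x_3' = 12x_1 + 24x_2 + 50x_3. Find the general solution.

Coefficient matrix A = [[-14, -30, -60], [-19, -37, -78], [12, 24, 50]].
det(A - λI) = 0 gives eigenvalues λ = -4, 1, 2.
For λ=-4: eigenvector (3,3,-2).
For λ=1: eigenvector (-2,1,0).
For λ=2: eigenvector (0,-2,1).
General solution: K_1e^(-4t)(3,3,-2) + K_2e^(t)(-2,1,0) + K_3e^(2t)(0,-2,1).

x_1(t) = 3K_1e^(-4t) - 2K_2e^(t), x_2(t) = 3K_1e^(-4t) + K_2e^(t) - 2K_3e^(2t), x_3(t) = -2K_1e^(-4t) + K_3e^(2t)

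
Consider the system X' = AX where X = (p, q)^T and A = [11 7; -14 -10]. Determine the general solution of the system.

p(t) = c_1e^(-3t) + c_2e^(4t), q(t) = -2c_1e^(-3t) - c_2e^(4t)

Coefficient matrix A = [[11, 7], [-14, -10]].
Characteristic polynomial det(A - λI) = λ^2 - λ - 12 = 0.
Eigenvalues λ = -3, 4.
For λ=-3: (A-λI) row 1 is [14, 7], so an eigenvector is (1, -2).
For λ=4: (A-λI) row 1 is [7, 7], so an eigenvector is (1, -1).
General solution: c_1e^(-3t)(1,-2) + c_2e^(4t)(1,-1).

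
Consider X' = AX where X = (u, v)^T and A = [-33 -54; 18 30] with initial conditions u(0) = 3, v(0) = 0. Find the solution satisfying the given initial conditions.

Coefficient matrix A = [[-33, -54], [18, 30]].
Characteristic polynomial det(A - λI) = λ^2 + 3λ - 18 = 0.
Eigenvalues λ = -6, 3.
For λ=-6: (A-λI) row 1 is [-27, -54], so an eigenvector is (2, -1).
For λ=3: (A-λI) row 1 is [-36, -54], so an eigenvector is (3, -2).
General solution: K_1e^(-6t)(2,-1) + K_2e^(3t)(3,-2).
Applying u(0)=3, v(0)=0 gives K_1=6, K_2=-3.

u(t) = -9e^(3t) + 12e^(-6t), v(t) = 6e^(3t) - 6e^(-6t)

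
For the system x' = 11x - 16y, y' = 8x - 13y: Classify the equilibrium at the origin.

saddle

A = [[11,-16],[8,-13]]; det(A-λI) = λ^2 + 2λ - 15.
λ = -5, 3: opposite signs.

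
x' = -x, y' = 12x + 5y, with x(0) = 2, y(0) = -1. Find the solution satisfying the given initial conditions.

Coefficient matrix A = [[-1, 0], [12, 5]].
Characteristic polynomial det(A - λI) = λ^2 - 4λ - 5 = 0.
Eigenvalues λ = -1, 5.
For λ=-1: (A-λI) row 2 is [12, 6], so an eigenvector is (-1, 2).
For λ=5: (A-λI) row 1 is [-6, 0], so an eigenvector is (0, 1).
General solution: C_1e^(-t)(-1,2) + C_2e^(5t)(0,1).
Applying x(0)=2, y(0)=-1 gives C_1=-2, C_2=3.

x(t) = 2e^(-t), y(t) = 3e^(5t) - 4e^(-t)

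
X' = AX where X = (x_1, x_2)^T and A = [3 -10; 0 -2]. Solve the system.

Coefficient matrix A = [[3, -10], [0, -2]].
Characteristic polynomial det(A - λI) = λ^2 - λ - 6 = 0.
Eigenvalues λ = -2, 3.
For λ=-2: (A-λI) row 1 is [5, -10], so an eigenvector is (-2, -1).
For λ=3: (A-λI) row 1 is [0, -10], so an eigenvector is (1, 0).
General solution: c_1e^(-2t)(-2,-1) + c_2e^(3t)(1,0).

x_1(t) = -2c_1e^(-2t) + c_2e^(3t), x_2(t) = -c_1e^(-2t)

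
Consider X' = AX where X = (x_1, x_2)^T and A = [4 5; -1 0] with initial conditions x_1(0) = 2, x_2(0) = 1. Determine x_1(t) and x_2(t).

x_1(t) = 9e^(2t)sin(t) + 2e^(2t)cos(t), x_2(t) = -4e^(2t)sin(t) + e^(2t)cos(t)

Coefficient matrix A = [[4, 5], [-1, 0]].
Characteristic polynomial det(A - λI) = λ^2 - 4λ + 5 = 0.
Eigenvalues λ = 2 ± i (complex conjugate pair).
For λ=2+i: an eigenvector is (-2,1) - i(1,0) = (-2 - i, 1).
A real fundamental pair from Re and Im of e^((2+i)t)v: X_1 = e^(2t)(cos(t)·(-2,1) + sin(t)·(1,0)), X_2 = e^(2t)(sin(t)·(-2,1) - cos(t)·(1,0)).
General solution: c_1X_1 + c_2X_2.
Applying x_1(0)=2, x_2(0)=1 gives c_1=1, c_2=-4.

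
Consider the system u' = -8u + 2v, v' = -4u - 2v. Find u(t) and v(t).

u(t) = C_1e^(-4t) + C_2e^(-6t), v(t) = 2C_1e^(-4t) + C_2e^(-6t)

Coefficient matrix A = [[-8, 2], [-4, -2]].
Characteristic polynomial det(A - λI) = λ^2 + 10λ + 24 = 0.
Eigenvalues λ = -4, -6.
For λ=-4: (A-λI) row 1 is [-4, 2], so an eigenvector is (1, 2).
For λ=-6: (A-λI) row 1 is [-2, 2], so an eigenvector is (1, 1).
General solution: C_1e^(-4t)(1,2) + C_2e^(-6t)(1,1).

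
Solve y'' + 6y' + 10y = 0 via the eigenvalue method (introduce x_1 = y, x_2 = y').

Let x_1 = y, x_2 = y'. Then x_1' = x_2 and x_2' = -10x_1 - 6x_2.
A = [[0,1],[-10,-6]]; det(A-λI) = λ^2 + 6λ + 10.
Eigenvalues λ = -3 ± i.

y(t) = K_1e^(-3t)cos(t) + K_2e^(-3t)sin(t)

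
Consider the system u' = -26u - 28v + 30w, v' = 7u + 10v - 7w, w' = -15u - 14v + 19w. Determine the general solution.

u(t) = 4c_1e^(-4t) + c_2e^(4t) - 2c_3e^(3t), v(t) = -c_1e^(-4t) + c_3e^(3t), w(t) = 2c_1e^(-4t) + c_2e^(4t) - c_3e^(3t)

Coefficient matrix A = [[-26, -28, 30], [7, 10, -7], [-15, -14, 19]].
det(A - λI) = 0 gives eigenvalues λ = -4, 4, 3.
For λ=-4: eigenvector (4,-1,2).
For λ=4: eigenvector (1,0,1).
For λ=3: eigenvector (-2,1,-1).
General solution: c_1e^(-4t)(4,-1,2) + c_2e^(4t)(1,0,1) + c_3e^(3t)(-2,1,-1).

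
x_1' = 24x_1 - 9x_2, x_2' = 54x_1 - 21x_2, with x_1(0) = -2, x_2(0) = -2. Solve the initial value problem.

Coefficient matrix A = [[24, -9], [54, -21]].
Characteristic polynomial det(A - λI) = λ^2 - 3λ - 18 = 0.
Eigenvalues λ = 6, -3.
For λ=6: (A-λI) row 1 is [18, -9], so an eigenvector is (1, 2).
For λ=-3: (A-λI) row 1 is [27, -9], so an eigenvector is (1, 3).
General solution: C_1e^(6t)(1,2) + C_2e^(-3t)(1,3).
Applying x_1(0)=-2, x_2(0)=-2 gives C_1=-4, C_2=2.

x_1(t) = -4e^(6t) + 2e^(-3t), x_2(t) = -8e^(6t) + 6e^(-3t)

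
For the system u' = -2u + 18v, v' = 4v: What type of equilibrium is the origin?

saddle

A = [[-2,18],[0,4]]; det(A-λI) = λ^2 - 2λ - 8.
λ = -2, 4: opposite signs.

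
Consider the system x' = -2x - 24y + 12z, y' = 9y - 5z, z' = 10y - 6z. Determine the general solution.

x(t) = c_1e^(-2t) + 2c_3e^(4t), y(t) = c_2e^(-t) - c_3e^(4t), z(t) = 2c_2e^(-t) - c_3e^(4t)

Coefficient matrix A = [[-2, -24, 12], [0, 9, -5], [0, 10, -6]].
det(A - λI) = 0 gives eigenvalues λ = -2, -1, 4.
For λ=-2: eigenvector (1,0,0).
For λ=-1: eigenvector (0,1,2).
For λ=4: eigenvector (2,-1,-1).
General solution: c_1e^(-2t)(1,0,0) + c_2e^(-t)(0,1,2) + c_3e^(4t)(2,-1,-1).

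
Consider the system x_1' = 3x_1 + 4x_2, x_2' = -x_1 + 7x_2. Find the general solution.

x_1(t) = 2C_1e^(5t) + 2C_2te^(5t) - 3C_2e^(5t), x_2(t) = C_1e^(5t) + C_2te^(5t) - C_2e^(5t)

Coefficient matrix A = [[3, 4], [-1, 7]].
Characteristic polynomial det(A - λI) = λ^2 - 10λ + 25 = 0.
Single eigenvalue λ = 5 with algebraic multiplicity 2.
Eigenvector v = (2,1); generalized eigenvector w with (A-λI)w=v is (-3,-1).
General solution: e^(5t)[C_1·v + C_2·(t·v + w)].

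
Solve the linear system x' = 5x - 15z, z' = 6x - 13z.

x(t) = 2C_1e^(-4t)sin(3t) - C_1e^(-4t)cos(3t) - C_2e^(-4t)sin(3t) - 2C_2e^(-4t)cos(3t), z(t) = C_1e^(-4t)sin(3t) - C_1e^(-4t)cos(3t) - C_2e^(-4t)sin(3t) - C_2e^(-4t)cos(3t)

Coefficient matrix A = [[5, -15], [6, -13]].
Characteristic polynomial det(A - λI) = λ^2 + 8λ + 25 = 0.
Eigenvalues λ = -4 ± 3i (complex conjugate pair).
For λ=-4+3i: an eigenvector is (-1,-1) - i(2,1) = (-1 - 2i, -1 - i).
A real fundamental pair from Re and Im of e^((-4+3i)t)v: X_1 = e^(-4t)(cos(3t)·(-1,-1) + sin(3t)·(2,1)), X_2 = e^(-4t)(sin(3t)·(-1,-1) - cos(3t)·(2,1)).
General solution: C_1X_1 + C_2X_2.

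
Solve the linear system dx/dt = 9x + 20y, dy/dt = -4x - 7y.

Coefficient matrix A = [[9, 20], [-4, -7]].
Characteristic polynomial det(A - λI) = λ^2 - 2λ + 17 = 0.
Eigenvalues λ = 1 ± 4i (complex conjugate pair).
For λ=1+4i: an eigenvector is (-1,0) - i(-2,1) = (-1 + 2i, 0 - i).
A real fundamental pair from Re and Im of e^((1+4i)t)v: X_1 = e^(t)(cos(4t)·(-1,0) + sin(4t)·(-2,1)), X_2 = e^(t)(sin(4t)·(-1,0) - cos(4t)·(-2,1)).
General solution: c_1X_1 + c_2X_2.

x(t) = -2c_1e^(t)sin(4t) - c_1e^(t)cos(4t) - c_2e^(t)sin(4t) + 2c_2e^(t)cos(4t), y(t) = c_1e^(t)sin(4t) - c_2e^(t)cos(4t)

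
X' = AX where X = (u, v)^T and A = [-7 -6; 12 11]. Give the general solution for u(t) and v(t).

Coefficient matrix A = [[-7, -6], [12, 11]].
Characteristic polynomial det(A - λI) = λ^2 - 4λ - 5 = 0.
Eigenvalues λ = -1, 5.
For λ=-1: (A-λI) row 1 is [-6, -6], so an eigenvector is (1, -1).
For λ=5: (A-λI) row 1 is [-12, -6], so an eigenvector is (1, -2).
General solution: K_1e^(-t)(1,-1) + K_2e^(5t)(1,-2).

u(t) = K_1e^(-t) + K_2e^(5t), v(t) = -K_1e^(-t) - 2K_2e^(5t)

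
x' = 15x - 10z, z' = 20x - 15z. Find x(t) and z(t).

x(t) = -K_1e^(5t) + K_2e^(-5t), z(t) = -K_1e^(5t) + 2K_2e^(-5t)

Coefficient matrix A = [[15, -10], [20, -15]].
Characteristic polynomial det(A - λI) = λ^2 - 25 = 0.
Eigenvalues λ = 5, -5.
For λ=5: (A-λI) row 1 is [10, -10], so an eigenvector is (-1, -1).
For λ=-5: (A-λI) row 1 is [20, -10], so an eigenvector is (1, 2).
General solution: K_1e^(5t)(-1,-1) + K_2e^(-5t)(1,2).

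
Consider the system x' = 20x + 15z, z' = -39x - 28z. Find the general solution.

Coefficient matrix A = [[20, 15], [-39, -28]].
Characteristic polynomial det(A - λI) = λ^2 + 8λ + 25 = 0.
Eigenvalues λ = -4 ± 3i (complex conjugate pair).
For λ=-4+3i: an eigenvector is (1,-2) - i(-2,3) = (1 + 2i, -2 - 3i).
A real fundamental pair from Re and Im of e^((-4+3i)t)v: X_1 = e^(-4t)(cos(3t)·(1,-2) + sin(3t)·(-2,3)), X_2 = e^(-4t)(sin(3t)·(1,-2) - cos(3t)·(-2,3)).
General solution: C_1X_1 + C_2X_2.

x(t) = -2C_1e^(-4t)sin(3t) + C_1e^(-4t)cos(3t) + C_2e^(-4t)sin(3t) + 2C_2e^(-4t)cos(3t), z(t) = 3C_1e^(-4t)sin(3t) - 2C_1e^(-4t)cos(3t) - 2C_2e^(-4t)sin(3t) - 3C_2e^(-4t)cos(3t)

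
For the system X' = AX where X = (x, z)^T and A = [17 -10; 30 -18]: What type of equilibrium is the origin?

saddle

A = [[17,-10],[30,-18]]; det(A-λI) = λ^2 + λ - 6.
λ = -3, 2: opposite signs.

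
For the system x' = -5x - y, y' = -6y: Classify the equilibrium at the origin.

A = [[-5,-1],[0,-6]]; det(A-λI) = λ^2 + 11λ + 30.
λ = -6, -5: both negative.

stable node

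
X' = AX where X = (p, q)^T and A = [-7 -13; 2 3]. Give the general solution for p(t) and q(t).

p(t) = 2c_1e^(-2t)sin(t) - 3c_1e^(-2t)cos(t) - 3c_2e^(-2t)sin(t) - 2c_2e^(-2t)cos(t), q(t) = -c_1e^(-2t)sin(t) + c_1e^(-2t)cos(t) + c_2e^(-2t)sin(t) + c_2e^(-2t)cos(t)

Coefficient matrix A = [[-7, -13], [2, 3]].
Characteristic polynomial det(A - λI) = λ^2 + 4λ + 5 = 0.
Eigenvalues λ = -2 ± i (complex conjugate pair).
For λ=-2+i: an eigenvector is (-3,1) - i(2,-1) = (-3 - 2i, 1 + i).
A real fundamental pair from Re and Im of e^((-2+i)t)v: X_1 = e^(-2t)(cos(t)·(-3,1) + sin(t)·(2,-1)), X_2 = e^(-2t)(sin(t)·(-3,1) - cos(t)·(2,-1)).
General solution: c_1X_1 + c_2X_2.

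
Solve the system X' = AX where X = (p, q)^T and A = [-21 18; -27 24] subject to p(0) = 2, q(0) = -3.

Coefficient matrix A = [[-21, 18], [-27, 24]].
Characteristic polynomial det(A - λI) = λ^2 - 3λ - 18 = 0.
Eigenvalues λ = 6, -3.
For λ=6: (A-λI) row 1 is [-27, 18], so an eigenvector is (2, 3).
For λ=-3: (A-λI) row 1 is [-18, 18], so an eigenvector is (1, 1).
General solution: C_1e^(6t)(2,3) + C_2e^(-3t)(1,1).
Applying p(0)=2, q(0)=-3 gives C_1=-5, C_2=12.

p(t) = -10e^(6t) + 12e^(-3t), q(t) = -15e^(6t) + 12e^(-3t)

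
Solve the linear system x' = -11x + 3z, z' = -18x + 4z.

x(t) = C_1e^(-5t) - C_2e^(-2t), z(t) = 2C_1e^(-5t) - 3C_2e^(-2t)

Coefficient matrix A = [[-11, 3], [-18, 4]].
Characteristic polynomial det(A - λI) = λ^2 + 7λ + 10 = 0.
Eigenvalues λ = -5, -2.
For λ=-5: (A-λI) row 1 is [-6, 3], so an eigenvector is (1, 2).
For λ=-2: (A-λI) row 1 is [-9, 3], so an eigenvector is (-1, -3).
General solution: C_1e^(-5t)(1,2) + C_2e^(-2t)(-1,-3).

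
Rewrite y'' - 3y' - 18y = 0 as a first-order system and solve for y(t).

Let x_1 = y, x_2 = y'. Then x_1' = x_2 and x_2' = 18x_1 + 3x_2.
A = [[0,1],[18,3]]; det(A-λI) = λ^2 - 3λ - 18.
Eigenvalues λ = 6, -3 with eigenvectors (1,6), (1,-3).

y(t) = K_1e^(6t) + K_2e^(-3t)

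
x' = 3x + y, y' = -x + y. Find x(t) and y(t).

Coefficient matrix A = [[3, 1], [-1, 1]].
Characteristic polynomial det(A - λI) = λ^2 - 4λ + 4 = 0.
Single eigenvalue λ = 2 with algebraic multiplicity 2.
Eigenvector v = (-1,1); generalized eigenvector w with (A-λI)w=v is (0,-1).
General solution: e^(2t)[C_1·v + C_2·(t·v + w)].

x(t) = -C_1e^(2t) - C_2te^(2t), y(t) = C_1e^(2t) + C_2te^(2t) - C_2e^(2t)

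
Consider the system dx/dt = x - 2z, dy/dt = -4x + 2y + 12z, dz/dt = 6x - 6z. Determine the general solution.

x(t) = 2c_1e^(-2t) + c_3e^(-3t), y(t) = -7c_1e^(-2t) + c_2e^(2t) - 4c_3e^(-3t), z(t) = 3c_1e^(-2t) + 2c_3e^(-3t)

Coefficient matrix A = [[1, 0, -2], [-4, 2, 12], [6, 0, -6]].
det(A - λI) = 0 gives eigenvalues λ = -2, 2, -3.
For λ=-2: eigenvector (2,-7,3).
For λ=2: eigenvector (0,1,0).
For λ=-3: eigenvector (1,-4,2).
General solution: c_1e^(-2t)(2,-7,3) + c_2e^(2t)(0,1,0) + c_3e^(-3t)(1,-4,2).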